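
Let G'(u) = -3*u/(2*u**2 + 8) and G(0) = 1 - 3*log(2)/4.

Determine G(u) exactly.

G(u) = 1 - 3*log(u**2/2 + 2)/4

G'(u) matches the chain-rule pattern g'(h)*h' with inner function h(u) = u**2/2 + 2; substituting w = h(u) collapses the integral.
A general antiderivative is -3*log(u**2/2 + 2)/4 + C.
The condition gives C = 1 - 3*log(2)/4 - (-3*log(2)/4) = 1.
So G(u) = 1 - 3*log(u**2/2 + 2)/4.
Check: d/du[1 - 3*log(u**2/2 + 2)/4] = -3*u/(2*u**2 + 8) = G'(u).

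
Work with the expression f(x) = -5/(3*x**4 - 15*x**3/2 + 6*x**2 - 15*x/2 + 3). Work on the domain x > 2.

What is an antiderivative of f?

An antiderivative is F(x) = -2*log(x - 2)/9 + 8*log(x - 1/2)/9 - log(x**2 + 1)/3.

Factor the denominator (3*(x - 2)*(2*x - 1)*(x**2 + 1)) and decompose: f = -2*x/(3*(x**2 + 1)) + 16/(9*(2*x - 1)) - 2/(9*(x - 2)); each piece integrates to a log, atan, or power term.
Check: d/dx[-2*log(x - 2)/9 + 8*log(x - 1/2)/9 - log(x**2 + 1)/3] = -10/(6*x**4 - 15*x**3 + 12*x**2 - 15*x + 6), which equals f(x).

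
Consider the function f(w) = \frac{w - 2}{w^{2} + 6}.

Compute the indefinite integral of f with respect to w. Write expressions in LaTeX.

Whatever form F(w) takes, F'(w) = f(w) is non-negotiable.
Check: d/dw[\frac{\log{\left(w^{2} + 6 \right)}}{2} - \frac{\sqrt{6} \operatorname{atan}{\left(\frac{\sqrt{6} w}{6} \right)}}{3}] = \frac{w - 2}{w^{2} + 6} = f(w).

F(w) = \frac{\log{\left(w^{2} + 6 \right)}}{2} - \frac{\sqrt{6} \operatorname{atan}{\left(\frac{\sqrt{6} w}{6} \right)}}{3} + C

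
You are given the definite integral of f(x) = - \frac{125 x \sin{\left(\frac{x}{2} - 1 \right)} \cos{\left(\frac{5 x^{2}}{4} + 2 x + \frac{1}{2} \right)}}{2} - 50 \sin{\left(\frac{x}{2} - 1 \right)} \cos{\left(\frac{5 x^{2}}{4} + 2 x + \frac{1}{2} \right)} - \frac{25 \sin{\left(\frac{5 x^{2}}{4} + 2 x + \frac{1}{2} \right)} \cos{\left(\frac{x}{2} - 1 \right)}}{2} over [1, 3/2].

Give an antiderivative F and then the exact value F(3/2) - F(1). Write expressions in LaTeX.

Antiderivative: F(x) = - 25 \sin{\left(\frac{x}{2} - 1 \right)} \sin{\left(\frac{5 x^{2}}{4} + 2 x + \frac{1}{2} \right)}; value = 25 \sin{\left(\frac{1}{4} \right)} \sin{\left(\frac{101}{16} \right)} - 25 \sin{\left(\frac{1}{2} \right)} \sin{\left(\frac{15}{4} \right)}

f has the shape u'v + uv' for u = - 25 \sin{\left(\frac{x}{2} - 1 \right)} and v = \sin{\left(\frac{5 x^{2}}{4} + 2 x + \frac{1}{2} \right)} — it is the derivative of the product u*v.
F(x) = - 25 \sin{\left(\frac{x}{2} - 1 \right)} \sin{\left(\frac{5 x^{2}}{4} + 2 x + \frac{1}{2} \right)} is an antiderivative of f.
Check: d/dx[- 25 \sin{\left(\frac{x}{2} - 1 \right)} \sin{\left(\frac{5 x^{2}}{4} + 2 x + \frac{1}{2} \right)}] = - \frac{125 x \sin{\left(\frac{x}{2} - 1 \right)} \cos{\left(\frac{5 x^{2}}{4} + 2 x + \frac{1}{2} \right)}}{2} - 50 \sin{\left(\frac{x}{2} - 1 \right)} \cos{\left(\frac{5 x^{2}}{4} + 2 x + \frac{1}{2} \right)} - \frac{25 \sin{\left(\frac{5 x^{2}}{4} + 2 x + \frac{1}{2} \right)} \cos{\left(\frac{x}{2} - 1 \right)}}{2} = f(x).
F(3/2) = 25 \sin{\left(\frac{1}{4} \right)} \sin{\left(\frac{101}{16} \right)}; F(1) = 25 \sin{\left(\frac{1}{2} \right)} \sin{\left(\frac{15}{4} \right)}.
Integral = F(3/2) - F(1) = 25 \sin{\left(\frac{1}{4} \right)} \sin{\left(\frac{101}{16} \right)} - 25 \sin{\left(\frac{1}{2} \right)} \sin{\left(\frac{15}{4} \right)}.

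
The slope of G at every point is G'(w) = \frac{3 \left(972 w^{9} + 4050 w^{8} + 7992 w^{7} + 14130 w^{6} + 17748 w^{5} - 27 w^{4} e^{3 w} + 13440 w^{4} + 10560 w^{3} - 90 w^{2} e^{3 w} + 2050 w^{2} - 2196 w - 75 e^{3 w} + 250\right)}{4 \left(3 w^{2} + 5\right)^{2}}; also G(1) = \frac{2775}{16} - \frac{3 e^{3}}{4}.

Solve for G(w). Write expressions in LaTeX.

A first test for any G(w): its w-derivative must equal the given G'(w).
A general antiderivative is - \frac{\left(- 3 w^{2} - 5 w + 1\right)^{3}}{2} - \frac{3 e^{3 w}}{4} - \frac{1}{2 \left(3 w^{2} + 5\right)} + C.
The condition gives C = \frac{2775}{16} - \frac{3 e^{3}}{4} - (\frac{2743}{16} - \frac{3 e^{3}}{4}) = 2.
So G(w) = \frac{27 w^{6}}{2} + \frac{135 w^{5}}{2} + 99 w^{4} + \frac{35 w^{3}}{2} - 33 w^{2} + \frac{15 w}{2} - \frac{3 e^{3 w}}{4} + \frac{3}{2} - \frac{1}{6 w^{2} + 10}.
Check: d/dw[\frac{27 w^{6}}{2} + \frac{135 w^{5}}{2} + 99 w^{4} + \frac{35 w^{3}}{2} - 33 w^{2} + \frac{15 w}{2} - \frac{3 e^{3 w}}{4} + \frac{3}{2} - \frac{1}{6 w^{2} + 10}] = \frac{2916 w^{9} + 12150 w^{8} + 23976 w^{7} + 42390 w^{6} + 53244 w^{5} - 81 w^{4} e^{3 w} + 40320 w^{4} + 31680 w^{3} - 270 w^{2} e^{3 w} + 6150 w^{2} - 6588 w - 225 e^{3 w} + 750}{36 w^{4} + 120 w^{2} + 100}, which equals G'(w).

G(w) = \frac{27 w^{6}}{2} + \frac{135 w^{5}}{2} + 99 w^{4} + \frac{35 w^{3}}{2} - 33 w^{2} + \frac{15 w}{2} - \frac{3 e^{3 w}}{4} + \frac{3}{2} - \frac{1}{6 w^{2} + 10}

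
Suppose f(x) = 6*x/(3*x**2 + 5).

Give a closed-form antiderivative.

An antiderivative is F(x) = log(3*x**2 + 5).

The substitution u = 3*x**2 + 5 works: f is exactly (dF/du)*(du/dx) for that inner function.
Check: d/dx[log(3*x**2 + 5)] = 6*x/(3*x**2 + 5) = f(x).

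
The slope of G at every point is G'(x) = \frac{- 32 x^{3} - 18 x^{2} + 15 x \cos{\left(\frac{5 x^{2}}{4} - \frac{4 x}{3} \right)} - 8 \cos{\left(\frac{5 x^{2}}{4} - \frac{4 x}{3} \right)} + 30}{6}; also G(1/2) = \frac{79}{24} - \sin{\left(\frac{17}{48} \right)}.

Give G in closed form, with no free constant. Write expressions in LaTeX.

G(x) = - \frac{4 x^{4}}{3} - x^{3} + 5 x + \sin{\left(\frac{5 x^{2}}{4} - \frac{4 x}{3} \right)} + 1

For G(x) to be correct, d/dx[G] must agree with the stated G'(x) identically.
A general antiderivative is - \frac{4 x^{4}}{3} - x^{3} + 5 x + \sin{\left(\frac{5 x^{2}}{4} - \frac{4 x}{3} \right)} + C.
The condition gives C = \frac{79}{24} - \sin{\left(\frac{17}{48} \right)} - (\frac{55}{24} - \sin{\left(\frac{17}{48} \right)}) = 1.
So G(x) = - \frac{4 x^{4}}{3} - x^{3} + 5 x + \sin{\left(\frac{5 x^{2}}{4} - \frac{4 x}{3} \right)} + 1.
Check: d/dx[- \frac{4 x^{4}}{3} - x^{3} + 5 x + \sin{\left(\frac{5 x^{2}}{4} - \frac{4 x}{3} \right)} + 1] = - \frac{16 x^{3}}{3} - 3 x^{2} + \frac{5 x \cos{\left(\frac{5 x^{2}}{4} - \frac{4 x}{3} \right)}}{2} - \frac{4 \cos{\left(\frac{5 x^{2}}{4} - \frac{4 x}{3} \right)}}{3} + 5, which equals G'(x).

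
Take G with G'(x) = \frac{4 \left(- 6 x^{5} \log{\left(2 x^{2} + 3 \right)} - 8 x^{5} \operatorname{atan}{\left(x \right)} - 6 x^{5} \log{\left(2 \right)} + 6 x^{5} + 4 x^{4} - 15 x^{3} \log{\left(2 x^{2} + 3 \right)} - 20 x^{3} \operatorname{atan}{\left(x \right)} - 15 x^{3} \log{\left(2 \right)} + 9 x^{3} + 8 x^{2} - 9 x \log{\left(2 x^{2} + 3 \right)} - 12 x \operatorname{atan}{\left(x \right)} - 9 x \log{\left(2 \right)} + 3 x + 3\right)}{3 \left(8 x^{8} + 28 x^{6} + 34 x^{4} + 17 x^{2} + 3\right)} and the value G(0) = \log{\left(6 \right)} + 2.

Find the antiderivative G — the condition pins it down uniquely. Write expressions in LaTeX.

G'(x) has the shape u'v + uv' for u = \frac{2}{3 \left(2 x^{2} + 1\right)} and v = \frac{3 \log{\left(4 x^{2} + 6 \right)}}{2} + 2 \operatorname{atan}{\left(x \right)} — it is the derivative of the product u*v.
A general antiderivative is \frac{2 \left(\frac{3 \log{\left(4 x^{2} + 6 \right)}}{2} + 2 \operatorname{atan}{\left(x \right)}\right)}{3 \left(2 x^{2} + 1\right)} + C.
The condition gives C = \log{\left(6 \right)} + 2 - (\log{\left(6 \right)}) = 2.
So G(x) = \frac{12 x^{2} + 3 \log{\left(2 x^{2} + 3 \right)} + 4 \operatorname{atan}{\left(x \right)} + 3 \log{\left(2 \right)} + 6}{6 x^{2} + 3}.
Check: d/dx[\frac{12 x^{2} + 3 \log{\left(2 x^{2} + 3 \right)} + 4 \operatorname{atan}{\left(x \right)} + 3 \log{\left(2 \right)} + 6}{6 x^{2} + 3}] = \frac{- 24 x^{5} \log{\left(2 x^{2} + 3 \right)} - 32 x^{5} \operatorname{atan}{\left(x \right)} - 24 x^{5} \log{\left(2 \right)} + 24 x^{5} + 16 x^{4} - 60 x^{3} \log{\left(2 x^{2} + 3 \right)} - 80 x^{3} \operatorname{atan}{\left(x \right)} - 60 x^{3} \log{\left(2 \right)} + 36 x^{3} + 32 x^{2} - 36 x \log{\left(2 x^{2} + 3 \right)} - 48 x \operatorname{atan}{\left(x \right)} - 36 x \log{\left(2 \right)} + 12 x + 12}{24 x^{8} + 84 x^{6} + 102 x^{4} + 51 x^{2} + 9}, which equals G'(x).

G(x) = \frac{12 x^{2} + 3 \log{\left(2 x^{2} + 3 \right)} + 4 \operatorname{atan}{\left(x \right)} + 3 \log{\left(2 \right)} + 6}{6 x^{2} + 3}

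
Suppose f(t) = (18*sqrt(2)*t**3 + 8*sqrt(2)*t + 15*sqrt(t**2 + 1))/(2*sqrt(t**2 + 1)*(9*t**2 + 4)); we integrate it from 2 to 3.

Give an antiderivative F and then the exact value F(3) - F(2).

Differentiate the proposed F(t) back; it has to land on f(t) exactly.
F(t) = sqrt(2*t**2 + 2) + 5*atan(3*t/2)/4 is an antiderivative of f.
Check: d/dt[sqrt(2*t**2 + 2) + 5*atan(3*t/2)/4] = (18*sqrt(2)*t**3 + 8*sqrt(2)*t + 15*sqrt(t**2 + 1))/(18*t**2*sqrt(t**2 + 1) + 8*sqrt(t**2 + 1)), which equals f(t).
F(3) = 5*atan(9/2)/4 + 2*sqrt(5); F(2) = 5*atan(3)/4 + sqrt(10).
Integral = F(3) - F(2) = -sqrt(10) - 5*atan(3)/4 + 5*atan(9/2)/4 + 2*sqrt(5).

Antiderivative: F(t) = sqrt(2*t**2 + 2) + 5*atan(3*t/2)/4; value = -sqrt(10) - 5*atan(3)/4 + 5*atan(9/2)/4 + 2*sqrt(5)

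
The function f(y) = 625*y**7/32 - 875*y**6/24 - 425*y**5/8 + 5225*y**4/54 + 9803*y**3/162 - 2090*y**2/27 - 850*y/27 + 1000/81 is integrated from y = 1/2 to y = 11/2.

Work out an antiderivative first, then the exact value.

Antiderivative: F(y) = (-5*y**2/4 + 2*y/3 + 5/3)**4; value = 184599838895/165888

The substitution u = -5*y**2/4 + 2*y/3 + 5/3 works: f is exactly (dF/du)*(du/dy) for that inner function.
F(y) = (-5*y**2/4 + 2*y/3 + 5/3)**4 is an antiderivative of f.
Check: d/dy[(-5*y**2/4 + 2*y/3 + 5/3)**4] = 625*y**7/32 - 875*y**6/24 - 425*y**5/8 + 5225*y**4/54 + 9803*y**3/162 - 2090*y**2/27 - 850*y/27 + 1000/81 = f(y).
F(11/2) = 5907237891361/5308416; F(1/2) = 531441/65536.
Integral = F(11/2) - F(1/2) = 184599838895/165888.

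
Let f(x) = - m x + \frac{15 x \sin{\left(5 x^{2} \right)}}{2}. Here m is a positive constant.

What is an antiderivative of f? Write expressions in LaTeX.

An antiderivative is F(x) = - \frac{m x^{2}}{2} - \frac{3 \cos{\left(5 x^{2} \right)}}{4}.

The integrand splits into summands that can be handled one at a time.
Check: d/dx[- \frac{m x^{2}}{2} - \frac{3 \cos{\left(5 x^{2} \right)}}{4}] = - m x + \frac{15 x \sin{\left(5 x^{2} \right)}}{2} = f(x).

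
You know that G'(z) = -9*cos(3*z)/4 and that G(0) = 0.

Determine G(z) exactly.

G(z) = -3*sin(3*z)/4

Any candidate G(z) must reproduce the stated G'(z) exactly.
A general antiderivative is -3*sin(3*z)/4 + C.
The condition gives C = 0 - (0) = 0.
So G(z) = -3*sin(3*z)/4.
Check: d/dz[-3*sin(3*z)/4] = -9*cos(3*z)/4 = G'(z).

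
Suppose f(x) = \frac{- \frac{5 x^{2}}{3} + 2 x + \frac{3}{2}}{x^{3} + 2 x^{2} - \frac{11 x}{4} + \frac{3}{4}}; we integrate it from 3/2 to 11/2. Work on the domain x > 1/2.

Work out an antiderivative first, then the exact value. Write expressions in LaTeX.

Antiderivative: F(x) = - \frac{22 x \log{\left(x - \frac{1}{2} \right)} + 468 x \log{\left(x + 3 \right)} - 11 \log{\left(x - \frac{1}{2} \right)} - 234 \log{\left(x + 3 \right)} + 175}{147 \left(2 x - 1\right)}; value = - \frac{78 \log{\left(\frac{17}{2} \right)}}{49} - \frac{11 \log{\left(5 \right)}}{147} + \frac{10}{21} + \frac{78 \log{\left(\frac{9}{2} \right)}}{49}

Factor the denominator (3 \left(x + 3\right) \left(2 x - 1\right)^{2}) and decompose: f = - \frac{22}{147 \left(2 x - 1\right)} + \frac{50}{21 \left(2 x - 1\right)^{2}} - \frac{78}{49 \left(x + 3\right)}; each piece integrates to a log, atan, or power term.
F(x) = - \frac{22 x \log{\left(x - \frac{1}{2} \right)} + 468 x \log{\left(x + 3 \right)} - 11 \log{\left(x - \frac{1}{2} \right)} - 234 \log{\left(x + 3 \right)} + 175}{147 \left(2 x - 1\right)} is an antiderivative of f.
Check: d/dx[- \frac{22 x \log{\left(x - \frac{1}{2} \right)} + 468 x \log{\left(x + 3 \right)} - 11 \log{\left(x - \frac{1}{2} \right)} - 234 \log{\left(x + 3 \right)} + 175}{147 \left(2 x - 1\right)}] = \frac{- 20 x^{2} + 24 x + 18}{12 x^{3} + 24 x^{2} - 33 x + 9}, which equals f(x).
F(11/2) = - \frac{78 \log{\left(\frac{17}{2} \right)}}{49} - \frac{11 \log{\left(5 \right)}}{147} - \frac{5}{42}; F(3/2) = - \frac{78 \log{\left(\frac{9}{2} \right)}}{49} - \frac{25}{42}.
Integral = F(11/2) - F(3/2) = - \frac{78 \log{\left(\frac{17}{2} \right)}}{49} - \frac{11 \log{\left(5 \right)}}{147} + \frac{10}{21} + \frac{78 \log{\left(\frac{9}{2} \right)}}{49}.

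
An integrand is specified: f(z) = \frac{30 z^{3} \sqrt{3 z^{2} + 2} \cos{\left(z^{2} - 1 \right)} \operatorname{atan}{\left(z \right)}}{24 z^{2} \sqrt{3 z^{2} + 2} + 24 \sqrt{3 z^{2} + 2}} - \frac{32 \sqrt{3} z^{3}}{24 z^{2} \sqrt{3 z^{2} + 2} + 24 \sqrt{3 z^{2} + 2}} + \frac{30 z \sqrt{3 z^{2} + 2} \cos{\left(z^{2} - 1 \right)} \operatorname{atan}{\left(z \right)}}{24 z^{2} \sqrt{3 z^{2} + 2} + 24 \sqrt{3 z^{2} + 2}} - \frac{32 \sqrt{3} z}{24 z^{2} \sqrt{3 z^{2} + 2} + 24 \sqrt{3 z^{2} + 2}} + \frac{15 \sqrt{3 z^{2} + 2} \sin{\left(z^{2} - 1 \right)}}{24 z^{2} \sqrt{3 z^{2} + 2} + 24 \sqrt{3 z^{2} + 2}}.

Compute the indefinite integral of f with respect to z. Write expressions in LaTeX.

The integrand splits into summands that can be handled one at a time.
Check: d/dz[- \frac{4 \sqrt{z^{2} + \frac{2}{3}}}{3} + \frac{5 \sin{\left(z^{2} - 1 \right)} \operatorname{atan}{\left(z \right)}}{8}] = \frac{30 z^{3} \sqrt{3 z^{2} + 2} \cos{\left(z^{2} - 1 \right)} \operatorname{atan}{\left(z \right)} - 32 \sqrt{3} z^{3} + 30 z \sqrt{3 z^{2} + 2} \cos{\left(z^{2} - 1 \right)} \operatorname{atan}{\left(z \right)} - 32 \sqrt{3} z + 15 \sqrt{3 z^{2} + 2} \sin{\left(z^{2} - 1 \right)}}{24 z^{2} \sqrt{3 z^{2} + 2} + 24 \sqrt{3 z^{2} + 2}}, which equals f(z).

F(z) = - \frac{4 \sqrt{z^{2} + \frac{2}{3}}}{3} + \frac{5 \sin{\left(z^{2} - 1 \right)} \operatorname{atan}{\left(z \right)}}{8} + C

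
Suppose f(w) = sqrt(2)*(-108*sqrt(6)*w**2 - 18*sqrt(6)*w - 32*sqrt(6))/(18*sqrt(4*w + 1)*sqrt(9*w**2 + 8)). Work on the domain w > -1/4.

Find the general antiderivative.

F(w) = -4*sqrt(2*w + 1/2)*sqrt(3*w**2/2 + 4/3)/3 + C

Recognize the product-rule pattern: f = u'v + uv' with u = -4*sqrt(2*w + 1/2)/3, v = sqrt(3*w**2/2 + 4/3), so integration by parts undoes it.
Check: d/dw[-4*sqrt(2*w + 1/2)*sqrt(3*w**2/2 + 4/3)/3] = sqrt(2)*(-108*sqrt(6)*w**2 - 18*sqrt(6)*w - 32*sqrt(6))/(18*sqrt(4*w + 1)*sqrt(9*w**2 + 8)) = f(w).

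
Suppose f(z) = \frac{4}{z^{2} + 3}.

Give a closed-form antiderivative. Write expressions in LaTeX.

An antiderivative is F(z) = \frac{4 \sqrt{3} \operatorname{atan}{\left(\frac{\sqrt{3} z}{3} \right)}}{3}.

Any candidate F(z) must reproduce f(z) exactly when differentiated.
Check: d/dz[\frac{4 \sqrt{3} \operatorname{atan}{\left(\frac{\sqrt{3} z}{3} \right)}}{3}] = \frac{4}{z^{2} + 3} = f(z).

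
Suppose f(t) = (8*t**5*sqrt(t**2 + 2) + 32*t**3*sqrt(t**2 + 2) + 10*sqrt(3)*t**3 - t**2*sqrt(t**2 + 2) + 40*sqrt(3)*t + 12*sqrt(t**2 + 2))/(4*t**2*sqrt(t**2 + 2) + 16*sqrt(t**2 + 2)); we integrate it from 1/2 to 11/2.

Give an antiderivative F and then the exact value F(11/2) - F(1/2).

Antiderivative: F(t) = (2*t**4 - t + 10*sqrt(3)*sqrt(t**2 + 2) + 8*atan(t/2) - 16)/4; value = -15*sqrt(3)/4 - 2*atan(1/4) + 2*atan(11/4) + 15*sqrt(43)/4 + 1825/4

For F(t) to be correct the identity F'(t) - f(t) = 0 must hold.
F(t) = (2*t**4 - t + 10*sqrt(3)*sqrt(t**2 + 2) + 8*atan(t/2) - 16)/4 is an antiderivative of f.
Check: d/dt[(2*t**4 - t + 10*sqrt(3)*sqrt(t**2 + 2) + 8*atan(t/2) - 16)/4] = (8*t**5*sqrt(t**2 + 2) + 32*t**3*sqrt(t**2 + 2) + 10*sqrt(3)*t**3 - t**2*sqrt(t**2 + 2) + 40*sqrt(3)*t + 12*sqrt(t**2 + 2))/(4*t**2*sqrt(t**2 + 2) + 16*sqrt(t**2 + 2)) = f(t).
F(11/2) = 2*atan(11/4) + 15*sqrt(43)/4 + 14469/32; F(1/2) = -131/32 + 2*atan(1/4) + 15*sqrt(3)/4.
Integral = F(11/2) - F(1/2) = -15*sqrt(3)/4 - 2*atan(1/4) + 2*atan(11/4) + 15*sqrt(43)/4 + 1825/4.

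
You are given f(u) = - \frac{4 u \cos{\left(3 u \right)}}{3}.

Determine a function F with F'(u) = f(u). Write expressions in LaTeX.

An antiderivative F(u) passes only if d/du[F] lands on f(u) exactly.
Check: d/du[- \frac{4 \left(3 u \sin{\left(3 u \right)} + \cos{\left(3 u \right)}\right)}{27}] = - \frac{4 u \cos{\left(3 u \right)}}{3} = f(u).

An antiderivative is F(u) = - \frac{4 \left(3 u \sin{\left(3 u \right)} + \cos{\left(3 u \right)}\right)}{27}.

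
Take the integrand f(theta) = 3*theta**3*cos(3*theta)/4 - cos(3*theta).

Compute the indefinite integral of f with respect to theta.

The integrand splits into summands that can be handled one at a time.
Check: d/dtheta[theta**3*sin(3*theta)/4 + theta**2*cos(3*theta)/4 - theta*sin(3*theta)/6 - sin(3*theta)/3 - cos(3*theta)/18] = 3*theta**3*cos(3*theta)/4 - cos(3*theta) = f(theta).

F(theta) = theta**3*sin(3*theta)/4 + theta**2*cos(3*theta)/4 - theta*sin(3*theta)/6 - sin(3*theta)/3 - cos(3*theta)/18 + C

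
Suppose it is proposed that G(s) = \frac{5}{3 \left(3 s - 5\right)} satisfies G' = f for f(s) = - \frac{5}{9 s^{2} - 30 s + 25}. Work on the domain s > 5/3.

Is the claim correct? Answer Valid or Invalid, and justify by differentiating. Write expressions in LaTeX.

d/ds[G] = - \frac{5}{9 s^{2} - 30 s + 25}
This equals f(s) exactly, so the claim holds.

Valid - differentiating G returns exactly f.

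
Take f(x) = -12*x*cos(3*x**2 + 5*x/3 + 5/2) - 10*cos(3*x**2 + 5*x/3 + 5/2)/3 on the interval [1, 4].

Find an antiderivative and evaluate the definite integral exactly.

The substitution u = 3*x**2 + 5*x/3 + 5/2 works: f is exactly (dF/du)*(du/dx) for that inner function.
F(x) = -2*sin(3*x**2 + 5*x/3 + 5/2) is an antiderivative of f.
Check: d/dx[-2*sin(3*x**2 + 5*x/3 + 5/2)] = -12*x*cos(3*x**2 + 5*x/3 + 5/2) - 10*cos(3*x**2 + 5*x/3 + 5/2)/3 = f(x).
F(4) = -2*sin(343/6); F(1) = -2*sin(43/6).
Integral = F(4) - F(1) = -2*sin(343/6) + 2*sin(43/6).

Antiderivative: F(x) = -2*sin(3*x**2 + 5*x/3 + 5/2); value = -2*sin(343/6) + 2*sin(43/6)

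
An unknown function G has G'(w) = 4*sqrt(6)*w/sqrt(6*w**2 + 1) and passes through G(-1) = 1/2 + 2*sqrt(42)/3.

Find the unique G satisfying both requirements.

G(w) = 2*sqrt(4*w**2 + 2/3) + 1/2

The substitution u = 4*w**2 + 2/3 works: G'(w) is exactly (dG/du)*(du/dw) for that inner function.
A general antiderivative is 2*sqrt(4*w**2 + 2/3) + C.
The condition gives C = 1/2 + 2*sqrt(42)/3 - (2*sqrt(42)/3) = 1/2.
So G(w) = 2*sqrt(4*w**2 + 2/3) + 1/2.
Check: d/dw[2*sqrt(4*w**2 + 2/3) + 1/2] = 4*sqrt(6)*w/sqrt(6*w**2 + 1) = G'(w).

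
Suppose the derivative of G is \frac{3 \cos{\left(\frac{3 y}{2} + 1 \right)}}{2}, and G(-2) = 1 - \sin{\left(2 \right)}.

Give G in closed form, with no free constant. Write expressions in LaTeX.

A first test for any G(y): its y-derivative must equal the given G'(y).
A general antiderivative is \sin{\left(\frac{3 y}{2} + 1 \right)} + C.
The condition gives C = 1 - \sin{\left(2 \right)} - (- \sin{\left(2 \right)}) = 1.
So G(y) = \sin{\left(\frac{3 y}{2} + 1 \right)} + 1.
Check: d/dy[\sin{\left(\frac{3 y}{2} + 1 \right)} + 1] = \frac{3 \cos{\left(\frac{3 y}{2} + 1 \right)}}{2} = G'(y).

G(y) = \sin{\left(\frac{3 y}{2} + 1 \right)} + 1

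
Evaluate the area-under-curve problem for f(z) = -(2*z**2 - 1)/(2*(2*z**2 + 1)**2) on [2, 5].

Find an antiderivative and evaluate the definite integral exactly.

f has the shape u'v + uv' for u = z/2 and v = 1/(2*z**2 + 1) — it is the derivative of the product u*v.
F(z) = z/(4*z**2 + 2) is an antiderivative of f.
Check: d/dz[z/(4*z**2 + 2)] = (1 - 2*z**2)/(8*z**4 + 8*z**2 + 2), which equals f(z).
F(5) = 5/102; F(2) = 1/9.
Integral = F(5) - F(2) = -19/306.

Antiderivative: F(z) = z/(4*z**2 + 2); value = -19/306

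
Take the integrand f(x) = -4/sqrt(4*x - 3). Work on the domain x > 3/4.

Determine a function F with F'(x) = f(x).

A candidate is checked by its d/dx: the result must match f(x).
Check: d/dx[-2*sqrt(4*x - 3)] = -4/sqrt(4*x - 3) = f(x).

An antiderivative is F(x) = -2*sqrt(4*x - 3).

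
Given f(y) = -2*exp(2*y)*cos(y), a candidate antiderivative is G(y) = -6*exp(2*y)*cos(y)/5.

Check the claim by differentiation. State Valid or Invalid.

d/dy[G] = 6*exp(2*y)*sin(y)/5 - 12*exp(2*y)*cos(y)/5
d/dy[G] - f(y) = 6*exp(2*y)*sin(y)/5 - 2*exp(2*y)*cos(y)/5 != 0.

Invalid: d/dy[G] - f = 6*exp(2*y)*sin(y)/5 - 2*exp(2*y)*cos(y)/5, which is not 0.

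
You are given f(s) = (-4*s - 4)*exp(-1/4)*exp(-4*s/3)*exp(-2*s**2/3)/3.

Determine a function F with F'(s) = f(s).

f matches the chain-rule pattern g'(h)*h' with inner function h(s) = -2*s**2/3 - 4*s/3 - 1/4; substituting u = h(s) collapses the integral.
Check: d/ds[exp(-2*s**2/3 - 4*s/3 - 1/4)] = (-4*s - 4)*exp(-1/4)*exp(-4*s/3)*exp(-2*s**2/3)/3 = f(s).

An antiderivative is F(s) = exp(-2*s**2/3 - 4*s/3 - 1/4).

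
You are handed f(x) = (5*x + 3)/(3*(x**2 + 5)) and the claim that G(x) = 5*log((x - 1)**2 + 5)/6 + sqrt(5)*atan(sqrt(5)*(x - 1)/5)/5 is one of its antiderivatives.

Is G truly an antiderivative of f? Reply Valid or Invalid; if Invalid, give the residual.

Invalid: d/dx[G] - f = (5*x**2 + x - 28)/(3*x**4 - 6*x**3 + 33*x**2 - 30*x + 90), which is not 0.

d/dx[G] = (5*x - 2)/(3*x**2 - 6*x + 18)
d/dx[G] - f(x) = (5*x**2 + x - 28)/(3*x**4 - 6*x**3 + 33*x**2 - 30*x + 90) != 0.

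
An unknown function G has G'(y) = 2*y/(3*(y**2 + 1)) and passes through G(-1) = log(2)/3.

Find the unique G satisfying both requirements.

The substitution u = y**2 + 1 works: G'(y) is exactly (dG/du)*(du/dy) for that inner function.
A general antiderivative is log(y**2 + 1)/3 + C.
The condition gives C = log(2)/3 - (log(2)/3) = 0.
So G(y) = log(y**2 + 1)/3.
Check: d/dy[log(y**2 + 1)/3] = 2*y/(3*y**2 + 3), which equals G'(y).

G(y) = log(y**2 + 1)/3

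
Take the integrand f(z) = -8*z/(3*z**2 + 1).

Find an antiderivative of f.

f matches the chain-rule pattern g'(h)*h' with inner function h(z) = z**2 + 1/3; substituting u = h(z) collapses the integral.
Check: d/dz[-4*log(z**2 + 1/3)/3] = -8*z/(3*z**2 + 1) = f(z).

An antiderivative is F(z) = -4*log(z**2 + 1/3)/3.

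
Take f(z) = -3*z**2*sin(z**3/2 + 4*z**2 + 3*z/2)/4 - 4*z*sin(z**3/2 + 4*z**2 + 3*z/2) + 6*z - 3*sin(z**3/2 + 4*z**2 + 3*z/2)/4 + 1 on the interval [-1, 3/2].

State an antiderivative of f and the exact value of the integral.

The integrand splits into summands that can be handled one at a time.
F(z) = (6*z**2 + 2*z + cos(z**3/2 + 4*z**2 + 3*z/2))/2 is an antiderivative of f.
Check: d/dz[(6*z**2 + 2*z + cos(z**3/2 + 4*z**2 + 3*z/2))/2] = -3*z**2*sin(z**3/2 + 4*z**2 + 3*z/2)/4 - 4*z*sin(z**3/2 + 4*z**2 + 3*z/2) + 6*z - 3*sin(z**3/2 + 4*z**2 + 3*z/2)/4 + 1 = f(z).
F(3/2) = cos(207/16)/2 + 33/4; F(-1) = cos(2)/2 + 2.
Integral = F(3/2) - F(-1) = -cos(2)/2 + cos(207/16)/2 + 25/4.

Antiderivative: F(z) = (6*z**2 + 2*z + cos(z**3/2 + 4*z**2 + 3*z/2))/2; value = -cos(2)/2 + cos(207/16)/2 + 25/4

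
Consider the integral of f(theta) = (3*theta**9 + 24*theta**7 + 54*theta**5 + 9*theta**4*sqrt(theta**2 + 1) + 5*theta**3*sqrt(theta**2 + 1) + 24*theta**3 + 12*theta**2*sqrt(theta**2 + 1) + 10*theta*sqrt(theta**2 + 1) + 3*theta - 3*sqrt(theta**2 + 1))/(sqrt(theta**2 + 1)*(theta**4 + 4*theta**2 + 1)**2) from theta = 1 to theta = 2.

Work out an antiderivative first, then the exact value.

Antiderivative: F(theta) = -3*theta/(theta**4 + 4*theta**2 + 1) + 3*sqrt(theta**2 + 1) - 5/(4*theta**4 + 16*theta**2 + 4); value = -3*sqrt(2) + 43/88 + 3*sqrt(5)

Any candidate F(theta) must reproduce f(theta) exactly when differentiated.
F(theta) = -3*theta/(theta**4 + 4*theta**2 + 1) + 3*sqrt(theta**2 + 1) - 5/(4*theta**4 + 16*theta**2 + 4) is an antiderivative of f.
Check: d/dtheta[-3*theta/(theta**4 + 4*theta**2 + 1) + 3*sqrt(theta**2 + 1) - 5/(4*theta**4 + 16*theta**2 + 4)] = (3*theta**9 + 24*theta**7 + 54*theta**5 + 9*theta**4*sqrt(theta**2 + 1) + 5*theta**3*sqrt(theta**2 + 1) + 24*theta**3 + 12*theta**2*sqrt(theta**2 + 1) + 10*theta*sqrt(theta**2 + 1) + 3*theta - 3*sqrt(theta**2 + 1))/(theta**8*sqrt(theta**2 + 1) + 8*theta**6*sqrt(theta**2 + 1) + 18*theta**4*sqrt(theta**2 + 1) + 8*theta**2*sqrt(theta**2 + 1) + sqrt(theta**2 + 1)), which equals f(theta).
F(2) = -29/132 + 3*sqrt(5); F(1) = -17/24 + 3*sqrt(2).
Integral = F(2) - F(1) = -3*sqrt(2) + 43/88 + 3*sqrt(5).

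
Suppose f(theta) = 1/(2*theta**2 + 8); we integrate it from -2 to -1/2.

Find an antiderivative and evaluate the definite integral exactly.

Antiderivative: F(theta) = atan(theta/2)/4; value = -atan(1/4)/4 + pi/16

An antiderivative F(theta) passes only if d/dtheta[F] lands on f(theta) exactly.
F(theta) = atan(theta/2)/4 is an antiderivative of f.
Check: d/dtheta[atan(theta/2)/4] = 1/(2*theta**2 + 8) = f(theta).
F(-1/2) = -atan(1/4)/4; F(-2) = -pi/16.
Integral = F(-1/2) - F(-2) = -atan(1/4)/4 + pi/16.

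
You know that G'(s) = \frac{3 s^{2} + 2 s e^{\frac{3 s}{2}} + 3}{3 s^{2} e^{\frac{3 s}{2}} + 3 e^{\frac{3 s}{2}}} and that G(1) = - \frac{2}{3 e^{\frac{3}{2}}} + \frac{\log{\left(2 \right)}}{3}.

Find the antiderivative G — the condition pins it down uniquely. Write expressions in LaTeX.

Any candidate G(s) must reproduce the stated G'(s) exactly.
A general antiderivative is \frac{\log{\left(s^{2} + 1 \right)}}{3} - \frac{2 e^{- \frac{3 s}{2}}}{3} + C.
The condition gives C = - \frac{2}{3 e^{\frac{3}{2}}} + \frac{\log{\left(2 \right)}}{3} - (- \frac{2}{3 e^{\frac{3}{2}}} + \frac{\log{\left(2 \right)}}{3}) = 0.
So G(s) = \frac{\left(e^{\frac{3 s}{2}} \log{\left(s^{2} + 1 \right)} - 2\right) e^{- \frac{3 s}{2}}}{3}.
Check: d/ds[\frac{\left(e^{\frac{3 s}{2}} \log{\left(s^{2} + 1 \right)} - 2\right) e^{- \frac{3 s}{2}}}{3}] = \frac{3 s^{2} + 2 s e^{\frac{3 s}{2}} + 3}{3 s^{2} e^{\frac{3 s}{2}} + 3 e^{\frac{3 s}{2}}} = G'(s).

G(s) = \frac{\left(e^{\frac{3 s}{2}} \log{\left(s^{2} + 1 \right)} - 2\right) e^{- \frac{3 s}{2}}}{3}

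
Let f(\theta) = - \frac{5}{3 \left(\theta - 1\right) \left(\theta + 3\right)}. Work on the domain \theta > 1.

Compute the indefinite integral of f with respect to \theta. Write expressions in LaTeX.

The denominator factors as 3 \left(\theta - 1\right) \left(\theta + 3\right); partial fractions split f into directly integrable pieces: \frac{5}{12 \left(\theta + 3\right)} - \frac{5}{12 \left(\theta - 1\right)}.
Check: d/d\theta[\frac{5 \left(- \log{\left(\theta - 1 \right)} + \log{\left(\theta + 3 \right)}\right)}{12}] = - \frac{5}{3 \theta^{2} + 6 \theta - 9}, which equals f(\theta).

F(\theta) = \frac{5 \left(- \log{\left(\theta - 1 \right)} + \log{\left(\theta + 3 \right)}\right)}{12} + C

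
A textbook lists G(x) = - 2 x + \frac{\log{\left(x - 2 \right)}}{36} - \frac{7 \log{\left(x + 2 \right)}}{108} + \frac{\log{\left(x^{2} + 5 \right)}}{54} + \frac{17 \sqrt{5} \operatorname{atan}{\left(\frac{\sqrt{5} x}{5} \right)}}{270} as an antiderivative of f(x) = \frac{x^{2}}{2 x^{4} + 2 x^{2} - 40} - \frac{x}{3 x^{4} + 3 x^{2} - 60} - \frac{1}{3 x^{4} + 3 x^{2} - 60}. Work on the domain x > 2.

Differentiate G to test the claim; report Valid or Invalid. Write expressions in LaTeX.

d/dx[G] = \frac{- 12 x^{4} - 9 x^{2} - 2 x + 238}{6 x^{4} + 6 x^{2} - 120}
d/dx[G] - f(x) = -2 != 0.

Invalid: d/dx[G] - f = -2, which is not 0.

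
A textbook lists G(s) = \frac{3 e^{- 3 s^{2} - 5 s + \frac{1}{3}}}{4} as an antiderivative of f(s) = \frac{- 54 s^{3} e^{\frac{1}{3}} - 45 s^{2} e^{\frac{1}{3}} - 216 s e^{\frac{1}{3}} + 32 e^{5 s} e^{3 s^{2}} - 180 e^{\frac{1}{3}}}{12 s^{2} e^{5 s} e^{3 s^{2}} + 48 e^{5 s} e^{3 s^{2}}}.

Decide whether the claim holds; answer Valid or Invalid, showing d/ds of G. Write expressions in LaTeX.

Invalid: d/ds[G] - f = - \frac{8}{3 s^{2} + 12}, which is not 0.

d/ds[G] = \frac{\left(- 18 s - 15\right) e^{\frac{1}{3}} e^{- 5 s} e^{- 3 s^{2}}}{4}
d/ds[G] - f(s) = - \frac{8}{3 s^{2} + 12} != 0.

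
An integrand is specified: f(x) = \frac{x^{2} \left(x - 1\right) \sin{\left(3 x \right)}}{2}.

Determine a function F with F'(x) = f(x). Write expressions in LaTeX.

Check any antiderivative F(x) by computing F'(x) and comparing it with f(x).
Check: d/dx[- \frac{x^{3} \cos{\left(3 x \right)}}{6} + \frac{x^{2} \sin{\left(3 x \right)}}{6} + \frac{x^{2} \cos{\left(3 x \right)}}{6} - \frac{x \sin{\left(3 x \right)}}{9} + \frac{x \cos{\left(3 x \right)}}{9} - \frac{\sin{\left(3 x \right)}}{27} - \frac{\cos{\left(3 x \right)}}{27}] = \frac{x^{3} \sin{\left(3 x \right)}}{2} - \frac{x^{2} \sin{\left(3 x \right)}}{2}, which equals f(x).

An antiderivative is F(x) = - \frac{x^{3} \cos{\left(3 x \right)}}{6} + \frac{x^{2} \sin{\left(3 x \right)}}{6} + \frac{x^{2} \cos{\left(3 x \right)}}{6} - \frac{x \sin{\left(3 x \right)}}{9} + \frac{x \cos{\left(3 x \right)}}{9} - \frac{\sin{\left(3 x \right)}}{27} - \frac{\cos{\left(3 x \right)}}{27}.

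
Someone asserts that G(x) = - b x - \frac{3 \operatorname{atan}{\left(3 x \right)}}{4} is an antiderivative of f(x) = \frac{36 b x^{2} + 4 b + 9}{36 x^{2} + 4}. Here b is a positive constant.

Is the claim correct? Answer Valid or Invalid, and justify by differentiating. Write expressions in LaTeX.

Invalid: d/dx[G] - f = \frac{- 36 b x^{2} - 4 b - 9}{18 x^{2} + 2}, which is not 0.

d/dx[G] = \frac{- 36 b x^{2} - 4 b - 9}{36 x^{2} + 4}
d/dx[G] - f(x) = \frac{- 36 b x^{2} - 4 b - 9}{18 x^{2} + 2} != 0.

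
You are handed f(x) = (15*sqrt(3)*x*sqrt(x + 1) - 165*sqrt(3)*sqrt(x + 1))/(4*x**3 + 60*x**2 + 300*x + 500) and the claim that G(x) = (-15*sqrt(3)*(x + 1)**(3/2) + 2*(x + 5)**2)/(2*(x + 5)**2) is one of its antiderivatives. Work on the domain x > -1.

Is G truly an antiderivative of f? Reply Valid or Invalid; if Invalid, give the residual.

Valid - differentiating G returns exactly f.

d/dx[G] = (15*sqrt(3)*x*sqrt(x + 1) - 165*sqrt(3)*sqrt(x + 1))/(4*x**3 + 60*x**2 + 300*x + 500)
This equals f(x) exactly, so the claim holds.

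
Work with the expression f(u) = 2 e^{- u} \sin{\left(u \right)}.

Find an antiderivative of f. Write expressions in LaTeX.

An antiderivative is F(u) = - \left(\sin{\left(u \right)} + \cos{\left(u \right)}\right) e^{- u}.

A candidate is checked by its d/du: the result must match f(u).
Check: d/du[- \left(\sin{\left(u \right)} + \cos{\left(u \right)}\right) e^{- u}] = 2 e^{- u} \sin{\left(u \right)} = f(u).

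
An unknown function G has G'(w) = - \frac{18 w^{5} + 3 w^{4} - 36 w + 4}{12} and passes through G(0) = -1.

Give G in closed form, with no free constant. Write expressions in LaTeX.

G(w) = - \frac{w^{6}}{4} - \frac{w^{5}}{20} + \frac{3 w^{2}}{2} - \frac{w}{3} - 1

A candidate passes only if d/dw[G] lands on the given G'(w) exactly.
A general antiderivative is - \frac{w^{6}}{4} - \frac{w^{5}}{20} + \frac{3 w^{2}}{2} - \frac{w}{3} + C.
The condition gives C = -1 - (0) = -1.
So G(w) = - \frac{w^{6}}{4} - \frac{w^{5}}{20} + \frac{3 w^{2}}{2} - \frac{w}{3} - 1.
Check: d/dw[- \frac{w^{6}}{4} - \frac{w^{5}}{20} + \frac{3 w^{2}}{2} - \frac{w}{3} - 1] = - \frac{3 w^{5}}{2} - \frac{w^{4}}{4} + 3 w - \frac{1}{3}, which equals G'(w).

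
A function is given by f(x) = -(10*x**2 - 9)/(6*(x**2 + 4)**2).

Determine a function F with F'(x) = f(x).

Recover f(x) by differentiating a candidate F(x); any mismatch rules it out.
Check: d/dx[49*x/(48*x**2 + 192) - 31*atan(x/2)/96] = (9 - 10*x**2)/(6*x**4 + 48*x**2 + 96), which equals f(x).

An antiderivative is F(x) = 49*x/(48*x**2 + 192) - 31*atan(x/2)/96.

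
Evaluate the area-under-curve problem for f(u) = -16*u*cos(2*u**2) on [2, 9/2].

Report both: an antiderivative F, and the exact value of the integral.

f matches the chain-rule pattern g'(h)*h' with inner function h(u) = 2*u**2; substituting w = h(u) collapses the integral.
F(u) = -4*sin(2*u**2) is an antiderivative of f.
Check: d/du[-4*sin(2*u**2)] = -16*u*cos(2*u**2) = f(u).
F(9/2) = -4*sin(81/2); F(2) = -4*sin(8).
Integral = F(9/2) - F(2) = -4*sin(81/2) + 4*sin(8).

Antiderivative: F(u) = -4*sin(2*u**2); value = -4*sin(81/2) + 4*sin(8)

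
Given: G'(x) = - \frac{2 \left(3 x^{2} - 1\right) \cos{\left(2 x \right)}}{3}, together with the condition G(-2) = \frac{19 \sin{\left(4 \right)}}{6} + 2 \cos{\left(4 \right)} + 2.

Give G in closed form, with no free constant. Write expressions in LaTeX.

G(x) = - \frac{6 x^{2} \sin{\left(2 x \right)} + 6 x \cos{\left(2 x \right)} - 5 \sin{\left(2 x \right)} - 12}{6}

Whatever form G(x) takes, its d/dx must return the stated G'(x).
A general antiderivative is - x^{2} \sin{\left(2 x \right)} - x \cos{\left(2 x \right)} + \frac{5 \sin{\left(2 x \right)}}{6} + C.
The condition gives C = \frac{19 \sin{\left(4 \right)}}{6} + 2 \cos{\left(4 \right)} + 2 - (\frac{19 \sin{\left(4 \right)}}{6} + 2 \cos{\left(4 \right)}) = 2.
So G(x) = - \frac{6 x^{2} \sin{\left(2 x \right)} + 6 x \cos{\left(2 x \right)} - 5 \sin{\left(2 x \right)} - 12}{6}.
Check: d/dx[- \frac{6 x^{2} \sin{\left(2 x \right)} + 6 x \cos{\left(2 x \right)} - 5 \sin{\left(2 x \right)} - 12}{6}] = - 2 x^{2} \cos{\left(2 x \right)} + \frac{2 \cos{\left(2 x \right)}}{3}, which equals G'(x).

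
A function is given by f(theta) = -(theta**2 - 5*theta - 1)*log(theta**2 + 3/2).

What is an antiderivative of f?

An antiderivative is F(theta) = -theta**3*log(theta**2 + 3/2)/3 + 2*theta**3/9 + 5*theta**2*log(theta**2 + 3/2)/2 - 5*theta**2/2 + theta*log(theta**2 + 3/2) - 3*theta + 15*log(theta**2 + 3/2)/4 + 3*sqrt(6)*atan(sqrt(6)*theta/3)/2.

An antiderivative F(theta) passes only if d/dtheta[F] lands on f(theta) exactly.
Check: d/dtheta[-theta**3*log(theta**2 + 3/2)/3 + 2*theta**3/9 + 5*theta**2*log(theta**2 + 3/2)/2 - 5*theta**2/2 + theta*log(theta**2 + 3/2) - 3*theta + 15*log(theta**2 + 3/2)/4 + 3*sqrt(6)*atan(sqrt(6)*theta/3)/2] = -theta**2*log(theta**2 + 3/2) + 5*theta*log(theta**2 + 3/2) + log(theta**2 + 3/2), which equals f(theta).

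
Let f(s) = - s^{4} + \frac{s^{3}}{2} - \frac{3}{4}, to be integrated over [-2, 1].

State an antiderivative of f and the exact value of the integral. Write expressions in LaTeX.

Integrate term by term and add the pieces.
F(s) = - \frac{s \left(8 s^{4} - 5 s^{3} + 30\right)}{40} is an antiderivative of f.
Check: d/ds[- \frac{s \left(8 s^{4} - 5 s^{3} + 30\right)}{40}] = - s^{4} + \frac{s^{3}}{2} - \frac{3}{4} = f(s).
F(1) = - \frac{33}{40}; F(-2) = \frac{99}{10}.
Integral = F(1) - F(-2) = - \frac{429}{40}.

Antiderivative: F(s) = - \frac{s \left(8 s^{4} - 5 s^{3} + 30\right)}{40}; value = - \frac{429}{40}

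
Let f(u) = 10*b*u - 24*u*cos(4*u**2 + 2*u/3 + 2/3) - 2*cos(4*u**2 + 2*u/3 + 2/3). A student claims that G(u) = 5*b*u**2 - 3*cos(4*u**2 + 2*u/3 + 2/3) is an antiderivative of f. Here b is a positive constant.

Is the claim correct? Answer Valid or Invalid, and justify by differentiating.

Invalid: d/du[G] - f = 24*u*sin(4*u**2 + 2*u/3 + 2/3) + 24*u*cos(4*u**2 + 2*u/3 + 2/3) + 2*sin(4*u**2 + 2*u/3 + 2/3) + 2*cos(4*u**2 + 2*u/3 + 2/3), which is not 0.

d/du[G] = 10*b*u + 24*u*sin(4*u**2 + 2*u/3 + 2/3) + 2*sin(4*u**2 + 2*u/3 + 2/3)
d/du[G] - f(u) = 24*u*sin(4*u**2 + 2*u/3 + 2/3) + 24*u*cos(4*u**2 + 2*u/3 + 2/3) + 2*sin(4*u**2 + 2*u/3 + 2/3) + 2*cos(4*u**2 + 2*u/3 + 2/3) != 0.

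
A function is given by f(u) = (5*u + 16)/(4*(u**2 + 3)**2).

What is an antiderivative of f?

Since d/du undoes antidifferentiation here, F'(u) = f(u) is required of F(u).
Check: d/du[16*u/(24*u**2 + 72) + 2*sqrt(3)*atan(sqrt(3)*u/3)/9 - 15/(24*u**2 + 72)] = (5*u + 16)/(4*u**4 + 24*u**2 + 36), which equals f(u).

An antiderivative is F(u) = 16*u/(24*u**2 + 72) + 2*sqrt(3)*atan(sqrt(3)*u/3)/9 - 15/(24*u**2 + 72).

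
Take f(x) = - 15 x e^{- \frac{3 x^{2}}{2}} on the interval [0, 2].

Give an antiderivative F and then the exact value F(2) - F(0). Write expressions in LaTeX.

Antiderivative: F(x) = 5 e^{- \frac{3 x^{2}}{2}}; value = -5 + \frac{5}{e^{6}}

f matches the chain-rule pattern g'(h)*h' with inner function h(x) = - \frac{3 x^{2}}{2}; substituting u = h(x) collapses the integral.
F(x) = 5 e^{- \frac{3 x^{2}}{2}} is an antiderivative of f.
Check: d/dx[5 e^{- \frac{3 x^{2}}{2}}] = - 15 x e^{- \frac{3 x^{2}}{2}} = f(x).
F(2) = \frac{5}{e^{6}}; F(0) = 5.
Integral = F(2) - F(0) = -5 + \frac{5}{e^{6}}.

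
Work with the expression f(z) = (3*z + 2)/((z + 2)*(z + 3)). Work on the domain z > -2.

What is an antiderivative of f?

An antiderivative is F(z) = -4*log(z + 2) + 7*log(z + 3).

Factor the denominator ((z + 2)*(z + 3)) and decompose: f = 7/(z + 3) - 4/(z + 2); each piece integrates to a log, atan, or power term.
Check: d/dz[-4*log(z + 2) + 7*log(z + 3)] = (3*z + 2)/(z**2 + 5*z + 6), which equals f(z).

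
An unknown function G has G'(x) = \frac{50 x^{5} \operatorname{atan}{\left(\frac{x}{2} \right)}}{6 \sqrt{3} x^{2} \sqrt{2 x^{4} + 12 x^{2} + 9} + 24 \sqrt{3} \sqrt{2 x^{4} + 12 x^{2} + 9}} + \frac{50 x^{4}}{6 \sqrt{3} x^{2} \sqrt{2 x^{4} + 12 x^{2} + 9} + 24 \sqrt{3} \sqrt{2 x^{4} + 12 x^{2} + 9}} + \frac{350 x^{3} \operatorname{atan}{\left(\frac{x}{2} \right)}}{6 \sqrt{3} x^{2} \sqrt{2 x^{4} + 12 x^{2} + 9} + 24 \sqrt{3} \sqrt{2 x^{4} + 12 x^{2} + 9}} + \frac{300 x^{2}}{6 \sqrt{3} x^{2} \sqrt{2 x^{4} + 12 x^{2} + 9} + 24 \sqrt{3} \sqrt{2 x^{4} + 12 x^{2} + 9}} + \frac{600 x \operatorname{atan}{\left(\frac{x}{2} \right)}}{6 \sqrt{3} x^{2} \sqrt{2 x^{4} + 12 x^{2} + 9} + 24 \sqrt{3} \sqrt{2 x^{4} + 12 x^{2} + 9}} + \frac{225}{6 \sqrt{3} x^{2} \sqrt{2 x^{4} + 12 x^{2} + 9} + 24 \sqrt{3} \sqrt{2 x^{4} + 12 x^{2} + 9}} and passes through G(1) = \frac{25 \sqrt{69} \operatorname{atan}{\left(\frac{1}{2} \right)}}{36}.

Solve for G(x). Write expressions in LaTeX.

G(x) = \frac{25 \sqrt{\frac{2 x^{4}}{3} + 4 x^{2} + 3} \operatorname{atan}{\left(\frac{x}{2} \right)}}{12}

G'(x) has the shape u'v + uv' for u = \frac{25 \sqrt{\frac{2 x^{4}}{3} + 4 x^{2} + 3}}{12} and v = \operatorname{atan}{\left(\frac{x}{2} \right)} — it is the derivative of the product u*v.
A general antiderivative is \frac{25 \sqrt{\frac{2 x^{4}}{3} + 4 x^{2} + 3} \operatorname{atan}{\left(\frac{x}{2} \right)}}{12} + C.
The condition gives C = \frac{25 \sqrt{69} \operatorname{atan}{\left(\frac{1}{2} \right)}}{36} - (\frac{25 \sqrt{69} \operatorname{atan}{\left(\frac{1}{2} \right)}}{36}) = 0.
So G(x) = \frac{25 \sqrt{\frac{2 x^{4}}{3} + 4 x^{2} + 3} \operatorname{atan}{\left(\frac{x}{2} \right)}}{12}.
Check: d/dx[\frac{25 \sqrt{\frac{2 x^{4}}{3} + 4 x^{2} + 3} \operatorname{atan}{\left(\frac{x}{2} \right)}}{12}] = \frac{50 x^{5} \operatorname{atan}{\left(\frac{x}{2} \right)} + 50 x^{4} + 350 x^{3} \operatorname{atan}{\left(\frac{x}{2} \right)} + 300 x^{2} + 600 x \operatorname{atan}{\left(\frac{x}{2} \right)} + 225}{6 \sqrt{3} x^{2} \sqrt{2 x^{4} + 12 x^{2} + 9} + 24 \sqrt{3} \sqrt{2 x^{4} + 12 x^{2} + 9}}, which equals G'(x).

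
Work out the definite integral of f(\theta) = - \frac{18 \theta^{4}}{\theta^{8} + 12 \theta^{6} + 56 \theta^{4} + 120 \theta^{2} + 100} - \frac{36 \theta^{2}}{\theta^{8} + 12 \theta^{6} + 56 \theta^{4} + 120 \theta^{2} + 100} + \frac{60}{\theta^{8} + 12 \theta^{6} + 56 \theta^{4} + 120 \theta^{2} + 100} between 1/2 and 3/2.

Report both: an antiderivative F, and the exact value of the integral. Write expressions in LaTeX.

Antiderivative: F(\theta) = \frac{6 \theta}{\theta^{4} + 6 \theta^{2} + 10}; value = \frac{4704}{84545}

Recognize the product-rule pattern: f = u'v + uv' with u = 3 \theta, v = \frac{1}{\frac{\theta^{4}}{2} + 3 \theta^{2} + 5}, so integration by parts undoes it.
F(\theta) = \frac{6 \theta}{\theta^{4} + 6 \theta^{2} + 10} is an antiderivative of f.
Check: d/d\theta[\frac{6 \theta}{\theta^{4} + 6 \theta^{2} + 10}] = \frac{- 18 \theta^{4} - 36 \theta^{2} + 60}{\theta^{8} + 12 \theta^{6} + 56 \theta^{4} + 120 \theta^{2} + 100}, which equals f(\theta).
F(3/2) = \frac{144}{457}; F(1/2) = \frac{48}{185}.
Integral = F(3/2) - F(1/2) = \frac{4704}{84545}.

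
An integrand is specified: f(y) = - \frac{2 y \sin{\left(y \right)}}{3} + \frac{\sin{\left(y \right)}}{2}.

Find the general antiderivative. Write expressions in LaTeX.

Integrate term by term and add the pieces.
Check: d/dy[\frac{4 y \cos{\left(y \right)} - 4 \sin{\left(y \right)} - 3 \cos{\left(y \right)}}{6}] = - \frac{2 y \sin{\left(y \right)}}{3} + \frac{\sin{\left(y \right)}}{2} = f(y).

F(y) = \frac{4 y \cos{\left(y \right)} - 4 \sin{\left(y \right)} - 3 \cos{\left(y \right)}}{6} + C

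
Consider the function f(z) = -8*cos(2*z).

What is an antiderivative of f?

Whatever form F(z) takes, F'(z) = f(z) is non-negotiable.
Check: d/dz[-4*sin(2*z)] = -8*cos(2*z) = f(z).

An antiderivative is F(z) = -4*sin(2*z).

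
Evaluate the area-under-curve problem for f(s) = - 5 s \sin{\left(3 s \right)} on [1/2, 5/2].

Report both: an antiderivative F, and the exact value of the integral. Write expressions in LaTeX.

A candidate is checked by its d/ds: the result must match f(s).
F(s) = \frac{5 \left(3 s \cos{\left(3 s \right)} - \sin{\left(3 s \right)}\right)}{9} is an antiderivative of f.
Check: d/ds[\frac{5 \left(3 s \cos{\left(3 s \right)} - \sin{\left(3 s \right)}\right)}{9}] = - 5 s \sin{\left(3 s \right)} = f(s).
F(5/2) = - \frac{5 \sin{\left(\frac{15}{2} \right)}}{9} + \frac{25 \cos{\left(\frac{15}{2} \right)}}{6}; F(1/2) = - \frac{5 \sin{\left(\frac{3}{2} \right)}}{9} + \frac{5 \cos{\left(\frac{3}{2} \right)}}{6}.
Integral = F(5/2) - F(1/2) = - \frac{5 \sin{\left(\frac{15}{2} \right)}}{9} - \frac{5 \cos{\left(\frac{3}{2} \right)}}{6} + \frac{5 \sin{\left(\frac{3}{2} \right)}}{9} + \frac{25 \cos{\left(\frac{15}{2} \right)}}{6}.

Antiderivative: F(s) = \frac{5 \left(3 s \cos{\left(3 s \right)} - \sin{\left(3 s \right)}\right)}{9}; value = - \frac{5 \sin{\left(\frac{15}{2} \right)}}{9} - \frac{5 \cos{\left(\frac{3}{2} \right)}}{6} + \frac{5 \sin{\left(\frac{3}{2} \right)}}{9} + \frac{25 \cos{\left(\frac{15}{2} \right)}}{6}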